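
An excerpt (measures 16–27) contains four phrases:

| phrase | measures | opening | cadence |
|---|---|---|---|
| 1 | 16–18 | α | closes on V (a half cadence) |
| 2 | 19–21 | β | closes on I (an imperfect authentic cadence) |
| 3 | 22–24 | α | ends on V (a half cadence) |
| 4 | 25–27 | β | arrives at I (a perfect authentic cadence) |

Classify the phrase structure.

Four phrases in two halves: the first half (bars 16–21) ends with an imperfect authentic cadence, the second (measures 22–27) with a perfect authentic cadence — a large antecedent–consequent pair, i.e. a double period.
Phrase 3 begins with the same material as phrase 1, making it parallel.

parallel double period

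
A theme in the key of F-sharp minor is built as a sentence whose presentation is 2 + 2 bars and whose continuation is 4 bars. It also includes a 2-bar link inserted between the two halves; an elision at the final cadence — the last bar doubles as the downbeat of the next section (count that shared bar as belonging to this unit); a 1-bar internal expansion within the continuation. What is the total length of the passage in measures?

Basic sentence: 2 + 2 + 4 = 8 bars.
8 (basic form) + 2 (link) + 1 (internal expansion) = 11.
The elision shares a bar with the next section but does not change this unit's count.

11 measures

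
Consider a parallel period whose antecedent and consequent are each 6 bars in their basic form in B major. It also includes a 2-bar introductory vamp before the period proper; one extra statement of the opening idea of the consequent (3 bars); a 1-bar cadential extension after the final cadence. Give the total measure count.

Basic parallel period: 6 + 6 = 12 bars.
12 (basic form) + 2 (introduction) + 3 (extra statement) + 1 (cadential extension) = 18.

18 measures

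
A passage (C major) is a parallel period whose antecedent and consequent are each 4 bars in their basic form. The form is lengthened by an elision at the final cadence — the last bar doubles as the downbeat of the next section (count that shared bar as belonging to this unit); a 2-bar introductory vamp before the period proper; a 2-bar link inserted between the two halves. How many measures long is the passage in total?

Basic parallel period: 4 + 4 = 8 bars.
8 (basic form) + 2 (introduction) + 2 (link) = 12.
The elision shares a bar with the next section but does not change this unit's count.

12 measures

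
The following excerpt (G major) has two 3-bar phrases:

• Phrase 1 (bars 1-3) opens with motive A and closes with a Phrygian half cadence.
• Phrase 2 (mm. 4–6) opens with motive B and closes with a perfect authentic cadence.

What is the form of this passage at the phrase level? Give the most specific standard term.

contrasting period

Phrase 1 ends with a Phrygian half cadence (weaker) and phrase 2 with a perfect authentic cadence (stronger): antecedent + consequent = a period.
The two phrases open with different material (A / B), so the period is contrasting.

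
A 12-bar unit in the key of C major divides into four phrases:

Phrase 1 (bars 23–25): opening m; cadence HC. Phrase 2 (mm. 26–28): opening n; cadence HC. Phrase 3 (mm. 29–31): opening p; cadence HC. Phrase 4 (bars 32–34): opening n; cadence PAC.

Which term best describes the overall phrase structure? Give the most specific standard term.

contrasting double period

Four phrases in two halves: the first half (bars 23-28) ends with a half cadence, the second (bars 29–34) with a perfect authentic cadence — a large antecedent–consequent pair, i.e. a double period.
Phrase 3 begins with different material from phrase 1, making it contrasting.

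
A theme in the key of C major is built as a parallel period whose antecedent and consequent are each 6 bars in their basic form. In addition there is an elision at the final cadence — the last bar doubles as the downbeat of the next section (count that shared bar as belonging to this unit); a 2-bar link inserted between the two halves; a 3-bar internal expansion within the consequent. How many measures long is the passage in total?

17 measures

Basic parallel period: 6 + 6 = 12 bars.
12 (basic form) + 2 (link) + 3 (internal expansion) = 17.
The elision shares a bar with the next section but does not change this unit's count.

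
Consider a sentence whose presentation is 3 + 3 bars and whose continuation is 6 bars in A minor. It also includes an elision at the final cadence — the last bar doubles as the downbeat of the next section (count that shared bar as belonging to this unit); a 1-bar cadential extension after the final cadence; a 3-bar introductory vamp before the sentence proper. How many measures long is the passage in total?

Basic sentence: 3 + 3 + 6 = 12 bars.
12 (basic form) + 1 (cadential extension) + 3 (introduction) = 16.
The elision shares a bar with the next section but does not change this unit's count.

16 measures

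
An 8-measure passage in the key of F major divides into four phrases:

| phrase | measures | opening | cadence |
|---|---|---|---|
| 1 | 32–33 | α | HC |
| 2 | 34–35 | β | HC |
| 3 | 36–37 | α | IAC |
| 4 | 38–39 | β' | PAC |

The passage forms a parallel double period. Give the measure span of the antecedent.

measures 32–35

In a double period the four phrases pair into a large antecedent (phrases 1–2, ending half cadence) and a large consequent (phrases 3–4, ending perfect authentic cadence). The antecedent spans mm. 32-35.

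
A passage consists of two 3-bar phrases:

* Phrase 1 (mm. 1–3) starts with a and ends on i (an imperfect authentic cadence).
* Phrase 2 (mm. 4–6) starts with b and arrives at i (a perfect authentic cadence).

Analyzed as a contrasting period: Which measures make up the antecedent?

The antecedent is the phrase ending with the weaker cadence (imperfect authentic cadence, phrase 1) and the consequent the one ending more conclusively (perfect authentic cadence, phrase 2); the antecedent is bars 1–3.

measures 1–3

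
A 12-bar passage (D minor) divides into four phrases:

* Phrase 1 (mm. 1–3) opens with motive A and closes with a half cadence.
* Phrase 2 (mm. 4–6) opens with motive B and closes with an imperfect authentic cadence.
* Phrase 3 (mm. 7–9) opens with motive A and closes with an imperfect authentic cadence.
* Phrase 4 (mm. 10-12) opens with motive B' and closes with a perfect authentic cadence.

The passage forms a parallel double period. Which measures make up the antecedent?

measures 1–6

In a double period the first pair of phrases (ending imperfect authentic cadence) is the large antecedent and the second pair (ending perfect authentic cadence) is the large consequent; the antecedent is measures 1–6.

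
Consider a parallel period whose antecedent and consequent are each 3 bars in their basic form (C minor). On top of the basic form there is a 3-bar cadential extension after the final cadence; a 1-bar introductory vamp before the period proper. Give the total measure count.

10 measures

Basic parallel period: 3 + 3 = 6 bars.
6 (basic form) + 3 (cadential extension) + 1 (introduction) = 10.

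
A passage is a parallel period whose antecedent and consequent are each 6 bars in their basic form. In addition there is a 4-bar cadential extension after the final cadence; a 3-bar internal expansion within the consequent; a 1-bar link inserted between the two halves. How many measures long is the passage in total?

20 measures

Basic parallel period: 6 + 6 = 12 bars.
12 (basic form) + 4 (cadential extension) + 3 (internal expansion) + 1 (link) = 20.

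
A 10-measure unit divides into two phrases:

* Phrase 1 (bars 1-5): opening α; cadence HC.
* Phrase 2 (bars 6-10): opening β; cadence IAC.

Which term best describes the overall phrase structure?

Phrase 1 ends with a half cadence (weaker) and phrase 2 with an imperfect authentic cadence (stronger): antecedent + consequent = a period.
The two phrases open with different material (α / β), so the period is contrasting.

contrasting period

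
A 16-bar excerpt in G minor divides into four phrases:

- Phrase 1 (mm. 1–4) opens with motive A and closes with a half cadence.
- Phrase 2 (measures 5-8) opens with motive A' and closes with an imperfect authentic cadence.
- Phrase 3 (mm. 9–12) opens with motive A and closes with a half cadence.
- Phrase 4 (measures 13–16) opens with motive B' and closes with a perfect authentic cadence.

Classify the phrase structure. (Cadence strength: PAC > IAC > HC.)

Four phrases in two halves: the first half (mm. 1-8) ends with an imperfect authentic cadence, the second (bars 9–16) with a perfect authentic cadence — a large antecedent–consequent pair, i.e. a double period.
Phrase 3 begins with the same material as phrase 1, making it parallel.

parallel double period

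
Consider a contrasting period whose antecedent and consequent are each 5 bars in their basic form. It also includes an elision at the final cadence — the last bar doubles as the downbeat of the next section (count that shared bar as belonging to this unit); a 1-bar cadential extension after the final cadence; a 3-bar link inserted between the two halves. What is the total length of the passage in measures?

14 measures

Basic contrasting period: 5 + 5 = 10 bars.
10 (basic form) + 1 (cadential extension) + 3 (link) = 14.
The elision shares a bar with the next section but does not change this unit's count.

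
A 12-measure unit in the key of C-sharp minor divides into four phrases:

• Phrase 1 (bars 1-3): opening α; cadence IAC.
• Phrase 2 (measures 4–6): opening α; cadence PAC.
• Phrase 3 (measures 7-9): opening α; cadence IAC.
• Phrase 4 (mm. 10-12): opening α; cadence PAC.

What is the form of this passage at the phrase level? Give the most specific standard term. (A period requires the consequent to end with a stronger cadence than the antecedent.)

The cadence pattern IAC–PAC–IAC–PAC is weak–strong twice, and phrases 3–4 restate phrases 1–2: a period heard twice, not a double period (which would end weakly at phrase 2).

repeated period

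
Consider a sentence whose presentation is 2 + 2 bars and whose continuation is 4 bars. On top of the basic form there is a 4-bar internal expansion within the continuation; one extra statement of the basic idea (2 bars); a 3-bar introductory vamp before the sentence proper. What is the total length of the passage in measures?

Basic sentence: 2 + 2 + 4 = 8 bars.
8 (basic form) + 4 (internal expansion) + 2 (extra statement) + 3 (introduction) = 17.

17 measures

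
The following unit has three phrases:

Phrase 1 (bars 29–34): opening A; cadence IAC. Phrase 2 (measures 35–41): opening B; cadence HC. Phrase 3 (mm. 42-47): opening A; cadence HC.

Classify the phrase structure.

The final phrase closes with a half cadence, which is not stronger than the preceding half cadence; the 3 phrases lack an overall antecedent–consequent design and so form a phrase group.

phrase group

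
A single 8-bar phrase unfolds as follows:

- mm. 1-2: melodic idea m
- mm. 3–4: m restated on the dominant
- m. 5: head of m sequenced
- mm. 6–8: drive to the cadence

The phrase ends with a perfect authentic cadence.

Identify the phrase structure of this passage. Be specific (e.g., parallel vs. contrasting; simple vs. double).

Basic idea (mm. 1–2) + its repetition (bars 3–4) form the presentation; fragmentation and cadence (measures 5–8) form the continuation — the 8-bar whole is a sentence.

sentence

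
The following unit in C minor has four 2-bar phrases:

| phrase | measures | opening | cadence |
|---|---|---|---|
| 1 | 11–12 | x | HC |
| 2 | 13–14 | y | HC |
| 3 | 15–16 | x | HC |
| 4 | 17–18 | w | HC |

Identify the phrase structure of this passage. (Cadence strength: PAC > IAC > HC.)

phrase group

Phrase 4 ends with a half cadence, no stronger than phrase 2's half cadence, so the four phrases do not form a double period; nor do phrases 3–4 duplicate 1–2, so it is not a repeated period. With no phrase reaching a conclusive cadence, the passage is a phrase group.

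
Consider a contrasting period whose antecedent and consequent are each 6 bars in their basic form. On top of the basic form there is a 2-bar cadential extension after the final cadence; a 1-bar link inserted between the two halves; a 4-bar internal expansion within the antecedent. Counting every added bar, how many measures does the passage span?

19 measures

Basic contrasting period: 6 + 6 = 12 bars.
12 (basic form) + 2 (cadential extension) + 1 (link) + 4 (internal expansion) = 19.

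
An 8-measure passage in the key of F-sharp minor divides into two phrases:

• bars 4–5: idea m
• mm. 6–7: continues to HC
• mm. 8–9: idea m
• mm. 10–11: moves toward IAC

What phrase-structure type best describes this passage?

parallel period

Phrase 1 ends with a half cadence (weaker) and phrase 2 with an imperfect authentic cadence (stronger): antecedent + consequent = a period.
The two phrases open with the same material (m / m), so the period is parallel.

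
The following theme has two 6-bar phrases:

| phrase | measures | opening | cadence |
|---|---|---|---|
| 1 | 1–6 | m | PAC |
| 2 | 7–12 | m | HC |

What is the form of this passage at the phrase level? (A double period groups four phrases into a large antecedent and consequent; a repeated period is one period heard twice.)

phrase group

The second phrase closes with a half cadence, which is not stronger than the first phrase's perfect authentic cadence; without a weak→strong cadential pair there is no antecedent–consequent relationship, so this is a phrase group rather than a period.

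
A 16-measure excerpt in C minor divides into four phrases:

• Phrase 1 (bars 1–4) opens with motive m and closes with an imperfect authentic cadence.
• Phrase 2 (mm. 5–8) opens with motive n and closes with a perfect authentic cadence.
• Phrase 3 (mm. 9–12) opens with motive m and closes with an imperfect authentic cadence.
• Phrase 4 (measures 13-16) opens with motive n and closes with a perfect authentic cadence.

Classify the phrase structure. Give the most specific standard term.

repeated period

The cadence pattern IAC–PAC–IAC–PAC is weak–strong twice, and phrases 3–4 restate phrases 1–2: a period heard twice, not a double period (which would end weakly at phrase 2).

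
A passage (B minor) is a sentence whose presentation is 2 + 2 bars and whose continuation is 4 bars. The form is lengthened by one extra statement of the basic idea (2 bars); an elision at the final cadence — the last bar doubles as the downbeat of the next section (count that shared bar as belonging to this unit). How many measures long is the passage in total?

10 measures

Basic sentence: 2 + 2 + 4 = 8 bars.
8 (basic form) + 2 (extra statement) = 10.
The elision shares a bar with the next section but does not change this unit's count.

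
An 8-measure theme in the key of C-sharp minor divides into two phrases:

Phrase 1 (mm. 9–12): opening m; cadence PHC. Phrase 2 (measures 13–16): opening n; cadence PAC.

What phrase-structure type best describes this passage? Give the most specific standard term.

Phrase 1 ends with a Phrygian half cadence (weaker) and phrase 2 with a perfect authentic cadence (stronger): antecedent + consequent = a period.
The two phrases open with different material (m / n), so the period is contrasting.

contrasting period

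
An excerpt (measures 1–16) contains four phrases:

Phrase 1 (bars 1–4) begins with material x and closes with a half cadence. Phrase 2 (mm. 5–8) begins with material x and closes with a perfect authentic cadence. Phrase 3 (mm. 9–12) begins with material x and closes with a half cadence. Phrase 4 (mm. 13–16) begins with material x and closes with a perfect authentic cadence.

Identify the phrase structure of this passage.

repeated period

The cadence pattern HC–PAC–HC–PAC is weak–strong twice, and phrases 3–4 restate phrases 1–2: a period heard twice, not a double period (which would end weakly at phrase 2).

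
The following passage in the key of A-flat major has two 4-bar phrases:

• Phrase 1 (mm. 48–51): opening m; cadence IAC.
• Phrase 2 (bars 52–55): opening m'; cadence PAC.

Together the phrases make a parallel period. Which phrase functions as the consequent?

The phrase ending with the weaker cadence (imperfect authentic cadence) is the antecedent; the one ending more conclusively (perfect authentic cadence) is the consequent. The consequent is phrase 2.

phrase 2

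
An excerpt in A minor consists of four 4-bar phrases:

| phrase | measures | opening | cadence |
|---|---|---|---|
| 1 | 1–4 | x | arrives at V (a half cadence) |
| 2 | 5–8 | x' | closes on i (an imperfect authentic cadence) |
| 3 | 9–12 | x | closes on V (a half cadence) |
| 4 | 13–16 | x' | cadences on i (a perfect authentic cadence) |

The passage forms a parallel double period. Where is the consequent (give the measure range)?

In a double period the four phrases pair into a large antecedent (phrases 1–2, ending imperfect authentic cadence) and a large consequent (phrases 3–4, ending perfect authentic cadence). The consequent spans measures 9-16.

measures 9–16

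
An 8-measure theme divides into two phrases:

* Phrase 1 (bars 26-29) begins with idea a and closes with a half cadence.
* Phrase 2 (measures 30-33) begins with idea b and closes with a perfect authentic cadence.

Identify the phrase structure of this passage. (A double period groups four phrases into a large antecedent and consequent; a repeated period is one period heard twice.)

contrasting period

Phrase 1 ends with a half cadence (weaker) and phrase 2 with a perfect authentic cadence (stronger): antecedent + consequent = a period.
The two phrases open with different material (a / b), so the period is contrasting.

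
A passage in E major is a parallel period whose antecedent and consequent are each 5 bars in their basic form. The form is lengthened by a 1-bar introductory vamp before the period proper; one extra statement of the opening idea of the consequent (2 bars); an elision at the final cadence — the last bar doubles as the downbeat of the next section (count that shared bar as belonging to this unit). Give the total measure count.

13 measures

Basic parallel period: 5 + 5 = 10 bars.
10 (basic form) + 1 (introduction) + 2 (extra statement) = 13.
The elision shares a bar with the next section but does not change this unit's count.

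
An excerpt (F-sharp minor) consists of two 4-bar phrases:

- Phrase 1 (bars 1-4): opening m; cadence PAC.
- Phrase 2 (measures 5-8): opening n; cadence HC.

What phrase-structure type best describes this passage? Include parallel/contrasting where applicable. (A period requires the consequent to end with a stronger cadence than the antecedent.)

The second phrase closes with a half cadence, which is not stronger than the first phrase's perfect authentic cadence; without a weak→strong cadential pair there is no antecedent–consequent relationship, so this is a phrase group rather than a period.

phrase group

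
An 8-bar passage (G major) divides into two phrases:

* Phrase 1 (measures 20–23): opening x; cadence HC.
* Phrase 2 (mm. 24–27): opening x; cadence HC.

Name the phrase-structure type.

Both phrases have the same opening (x) and the same cadence (half cadence): the second is a restatement, not a consequent, so this is a repeated phrase rather than a period.

repeated phrase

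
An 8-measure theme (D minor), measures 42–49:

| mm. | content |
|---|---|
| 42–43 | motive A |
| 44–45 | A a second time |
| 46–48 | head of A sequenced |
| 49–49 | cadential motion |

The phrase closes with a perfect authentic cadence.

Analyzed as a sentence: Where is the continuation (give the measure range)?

measures 46–49

After the presentation (bars 42-45), the continuation covers the fragmentation through the cadence: mm. 46-49.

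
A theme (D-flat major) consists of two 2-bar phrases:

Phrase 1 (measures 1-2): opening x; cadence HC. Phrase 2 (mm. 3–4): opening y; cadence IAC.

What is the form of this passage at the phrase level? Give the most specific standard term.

contrasting period

Phrase 1 ends with a half cadence (weaker) and phrase 2 with an imperfect authentic cadence (stronger): antecedent + consequent = a period.
The two phrases open with different material (x / y), so the period is contrasting.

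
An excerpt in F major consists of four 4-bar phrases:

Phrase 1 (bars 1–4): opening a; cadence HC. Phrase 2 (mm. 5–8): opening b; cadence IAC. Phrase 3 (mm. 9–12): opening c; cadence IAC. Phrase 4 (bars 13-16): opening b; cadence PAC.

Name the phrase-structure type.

Four phrases in two halves: the first half (mm. 1-8) ends with an imperfect authentic cadence, the second (mm. 9-16) with a perfect authentic cadence — a large antecedent–consequent pair, i.e. a double period.
Phrase 3 begins with different material from phrase 1, making it contrasting.

contrasting double period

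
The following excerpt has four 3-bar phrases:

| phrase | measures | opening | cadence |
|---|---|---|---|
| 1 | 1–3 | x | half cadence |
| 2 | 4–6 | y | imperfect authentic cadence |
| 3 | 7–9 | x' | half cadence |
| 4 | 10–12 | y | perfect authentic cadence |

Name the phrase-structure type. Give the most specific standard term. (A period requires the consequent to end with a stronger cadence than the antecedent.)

Four phrases in two halves: the first half (bars 1–6) ends with an imperfect authentic cadence, the second (bars 7–12) with a perfect authentic cadence — a large antecedent–consequent pair, i.e. a double period.
Phrase 3 begins with the same material as phrase 1, making it parallel.

parallel double period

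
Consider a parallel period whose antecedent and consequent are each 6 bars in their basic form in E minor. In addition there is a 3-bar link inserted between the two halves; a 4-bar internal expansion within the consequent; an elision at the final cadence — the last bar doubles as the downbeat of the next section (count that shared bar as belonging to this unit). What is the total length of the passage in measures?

19 measures

Basic parallel period: 6 + 6 = 12 bars.
12 (basic form) + 3 (link) + 4 (internal expansion) = 19.
The elision shares a bar with the next section but does not change this unit's count.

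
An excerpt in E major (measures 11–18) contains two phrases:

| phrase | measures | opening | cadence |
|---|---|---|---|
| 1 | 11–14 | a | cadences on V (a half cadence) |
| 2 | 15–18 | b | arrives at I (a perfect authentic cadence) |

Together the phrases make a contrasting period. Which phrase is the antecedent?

The phrase ending with the weaker cadence (half cadence) is the antecedent; the one ending more conclusively (perfect authentic cadence) is the consequent. The antecedent is phrase 1.

phrase 1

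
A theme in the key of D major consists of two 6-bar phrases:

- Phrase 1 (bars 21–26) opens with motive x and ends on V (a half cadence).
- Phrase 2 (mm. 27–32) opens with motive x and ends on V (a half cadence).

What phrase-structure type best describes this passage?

Both phrases have the same opening (x) and the same cadence (half cadence): the second is a restatement, not a consequent, so this is a repeated phrase rather than a period.

repeated phrase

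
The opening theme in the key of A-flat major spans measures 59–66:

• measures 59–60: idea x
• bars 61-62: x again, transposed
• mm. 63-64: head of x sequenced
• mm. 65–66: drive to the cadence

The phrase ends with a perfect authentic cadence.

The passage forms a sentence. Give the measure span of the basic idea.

The presentation of a sentence is the basic idea (measures 59–60) plus its repetition (mm. 61-62); the basic idea is therefore mm. 59-60.

measures 59–60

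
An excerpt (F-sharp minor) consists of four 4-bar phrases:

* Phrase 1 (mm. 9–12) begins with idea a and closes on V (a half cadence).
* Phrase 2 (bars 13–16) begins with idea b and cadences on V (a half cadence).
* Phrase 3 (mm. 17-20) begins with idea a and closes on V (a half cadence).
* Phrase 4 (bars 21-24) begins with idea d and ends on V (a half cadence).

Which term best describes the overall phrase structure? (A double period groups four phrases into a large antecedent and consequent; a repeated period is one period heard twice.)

phrase group

Phrase 4 ends with a half cadence, no stronger than phrase 2's half cadence, so the four phrases do not form a double period; nor do phrases 3–4 duplicate 1–2, so it is not a repeated period. With no phrase reaching a conclusive cadence, the passage is a phrase group.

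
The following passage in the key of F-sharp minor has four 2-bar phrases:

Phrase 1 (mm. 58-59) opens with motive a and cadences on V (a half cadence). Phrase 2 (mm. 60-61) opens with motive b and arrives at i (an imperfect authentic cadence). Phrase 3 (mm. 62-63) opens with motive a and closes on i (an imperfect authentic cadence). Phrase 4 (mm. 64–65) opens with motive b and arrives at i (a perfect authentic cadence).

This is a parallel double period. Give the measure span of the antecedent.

In a double period the first pair of phrases (ending imperfect authentic cadence) is the large antecedent and the second pair (ending perfect authentic cadence) is the large consequent; the antecedent is measures 58–61.

measures 58–61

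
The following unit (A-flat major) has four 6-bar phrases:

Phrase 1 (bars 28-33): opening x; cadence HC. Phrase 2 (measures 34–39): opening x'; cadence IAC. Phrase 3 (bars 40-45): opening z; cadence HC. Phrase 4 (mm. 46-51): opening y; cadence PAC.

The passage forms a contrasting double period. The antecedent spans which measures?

measures 28–39

In a double period the four phrases pair into a large antecedent (phrases 1–2, ending imperfect authentic cadence) and a large consequent (phrases 3–4, ending perfect authentic cadence). The antecedent spans mm. 28-39.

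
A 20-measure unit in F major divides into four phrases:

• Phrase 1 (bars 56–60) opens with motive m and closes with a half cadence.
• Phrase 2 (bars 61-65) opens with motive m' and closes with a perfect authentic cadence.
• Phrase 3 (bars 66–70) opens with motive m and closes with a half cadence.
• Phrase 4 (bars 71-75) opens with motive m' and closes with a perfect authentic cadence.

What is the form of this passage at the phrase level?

The cadence pattern HC–PAC–HC–PAC is weak–strong twice, and phrases 3–4 restate phrases 1–2: a period heard twice, not a double period (which would end weakly at phrase 2).

repeated period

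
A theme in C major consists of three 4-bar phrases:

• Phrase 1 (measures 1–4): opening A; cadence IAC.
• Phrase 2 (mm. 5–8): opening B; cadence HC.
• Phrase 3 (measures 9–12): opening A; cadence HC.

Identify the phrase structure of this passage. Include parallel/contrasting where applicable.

phrase group

The final phrase closes with a half cadence, which is not stronger than the preceding half cadence; the 3 phrases lack an overall antecedent–consequent design and so form a phrase group.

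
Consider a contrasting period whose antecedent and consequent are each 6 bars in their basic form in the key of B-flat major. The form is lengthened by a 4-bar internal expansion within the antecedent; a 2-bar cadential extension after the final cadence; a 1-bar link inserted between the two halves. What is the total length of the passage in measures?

19 measures

Basic contrasting period: 6 + 6 = 12 bars.
12 (basic form) + 4 (internal expansion) + 2 (cadential extension) + 1 (link) = 19.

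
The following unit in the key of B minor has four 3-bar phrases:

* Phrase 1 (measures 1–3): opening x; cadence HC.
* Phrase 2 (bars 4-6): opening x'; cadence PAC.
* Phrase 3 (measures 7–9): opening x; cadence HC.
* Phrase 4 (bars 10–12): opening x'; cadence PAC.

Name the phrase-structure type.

repeated period

The cadence pattern HC–PAC–HC–PAC is weak–strong twice, and phrases 3–4 restate phrases 1–2: a period heard twice, not a double period (which would end weakly at phrase 2).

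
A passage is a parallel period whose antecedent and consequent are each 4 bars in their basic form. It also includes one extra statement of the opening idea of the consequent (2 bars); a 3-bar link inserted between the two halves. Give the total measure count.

Basic parallel period: 4 + 4 = 8 bars.
8 (basic form) + 2 (extra statement) + 3 (link) = 13.

13 measures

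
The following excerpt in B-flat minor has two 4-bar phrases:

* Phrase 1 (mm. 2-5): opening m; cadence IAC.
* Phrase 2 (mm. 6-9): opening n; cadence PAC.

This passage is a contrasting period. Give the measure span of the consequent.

The antecedent is the phrase ending with the weaker cadence (imperfect authentic cadence, phrase 1) and the consequent the one ending more conclusively (perfect authentic cadence, phrase 2); the consequent is measures 6–9.

measures 6–9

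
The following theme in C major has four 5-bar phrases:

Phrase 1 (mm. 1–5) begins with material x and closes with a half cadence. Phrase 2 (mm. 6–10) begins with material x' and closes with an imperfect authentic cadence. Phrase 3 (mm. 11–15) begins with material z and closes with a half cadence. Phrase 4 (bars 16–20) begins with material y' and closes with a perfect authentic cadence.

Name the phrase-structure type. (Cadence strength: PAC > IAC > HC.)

contrasting double period

Four phrases in two halves: the first half (mm. 1-10) ends with an imperfect authentic cadence, the second (mm. 11–20) with a perfect authentic cadence — a large antecedent–consequent pair, i.e. a double period.
Phrase 3 begins with different material from phrase 1, making it contrasting.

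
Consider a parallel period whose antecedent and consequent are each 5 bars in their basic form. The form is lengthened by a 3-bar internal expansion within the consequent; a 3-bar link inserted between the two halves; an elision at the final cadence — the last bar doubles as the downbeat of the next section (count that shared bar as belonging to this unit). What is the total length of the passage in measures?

Basic parallel period: 5 + 5 = 10 bars.
10 (basic form) + 3 (internal expansion) + 3 (link) = 16.
The elision shares a bar with the next section but does not change this unit's count.

16 measures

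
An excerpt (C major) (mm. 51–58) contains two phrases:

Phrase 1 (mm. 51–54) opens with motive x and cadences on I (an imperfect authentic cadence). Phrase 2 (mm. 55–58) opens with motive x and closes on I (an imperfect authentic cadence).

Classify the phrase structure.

repeated phrase

Both phrases have the same opening (x) and the same cadence (imperfect authentic cadence): the second is a restatement, not a consequent, so this is a repeated phrase rather than a period.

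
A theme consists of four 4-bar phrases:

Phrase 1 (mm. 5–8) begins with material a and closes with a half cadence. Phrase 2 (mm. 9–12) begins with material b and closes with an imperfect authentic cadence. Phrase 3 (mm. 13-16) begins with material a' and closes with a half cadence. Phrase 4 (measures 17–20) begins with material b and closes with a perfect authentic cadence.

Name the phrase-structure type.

Four phrases in two halves: the first half (measures 5-12) ends with an imperfect authentic cadence, the second (bars 13–20) with a perfect authentic cadence — a large antecedent–consequent pair, i.e. a double period.
Phrase 3 begins with the same material as phrase 1, making it parallel.

parallel double period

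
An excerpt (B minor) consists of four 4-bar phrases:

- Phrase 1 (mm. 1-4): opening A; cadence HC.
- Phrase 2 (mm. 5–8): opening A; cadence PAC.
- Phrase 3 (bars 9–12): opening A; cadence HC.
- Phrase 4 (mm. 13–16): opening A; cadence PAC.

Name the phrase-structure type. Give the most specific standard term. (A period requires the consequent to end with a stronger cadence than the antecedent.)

repeated period

The cadence pattern HC–PAC–HC–PAC is weak–strong twice, and phrases 3–4 restate phrases 1–2: a period heard twice, not a double period (which would end weakly at phrase 2).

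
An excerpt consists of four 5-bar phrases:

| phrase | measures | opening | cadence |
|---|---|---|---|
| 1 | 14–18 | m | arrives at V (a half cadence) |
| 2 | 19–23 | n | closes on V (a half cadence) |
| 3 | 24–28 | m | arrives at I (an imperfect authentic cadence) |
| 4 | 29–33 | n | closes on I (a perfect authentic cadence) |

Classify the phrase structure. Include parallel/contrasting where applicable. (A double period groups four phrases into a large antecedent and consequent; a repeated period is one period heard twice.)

parallel double period

Four phrases in two halves: the first half (bars 14–23) ends with a half cadence, the second (mm. 24–33) with a perfect authentic cadence — a large antecedent–consequent pair, i.e. a double period.
Phrase 3 begins with the same material as phrase 1, making it parallel.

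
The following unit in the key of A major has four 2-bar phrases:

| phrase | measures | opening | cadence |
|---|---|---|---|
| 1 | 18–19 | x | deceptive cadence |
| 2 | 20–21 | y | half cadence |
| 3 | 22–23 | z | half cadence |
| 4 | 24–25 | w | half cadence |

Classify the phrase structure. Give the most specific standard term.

phrase group

Phrase 4 ends with a half cadence, no stronger than phrase 2's half cadence, so the four phrases do not form a double period; nor do phrases 3–4 duplicate 1–2, so it is not a repeated period. With no phrase reaching a conclusive cadence, the passage is a phrase group.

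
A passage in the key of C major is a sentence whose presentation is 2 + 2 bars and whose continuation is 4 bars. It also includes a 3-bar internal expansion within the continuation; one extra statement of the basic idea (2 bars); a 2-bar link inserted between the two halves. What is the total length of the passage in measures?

Basic sentence: 2 + 2 + 4 = 8 bars.
8 (basic form) + 3 (internal expansion) + 2 (extra statement) + 2 (link) = 15.

15 measures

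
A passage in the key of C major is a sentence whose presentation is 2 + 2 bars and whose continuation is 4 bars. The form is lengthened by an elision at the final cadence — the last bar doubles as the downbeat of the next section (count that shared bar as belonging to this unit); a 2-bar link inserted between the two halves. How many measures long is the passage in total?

10 measures

Basic sentence: 2 + 2 + 4 = 8 bars.
8 (basic form) + 2 (link) = 10.
The elision shares a bar with the next section but does not change this unit's count.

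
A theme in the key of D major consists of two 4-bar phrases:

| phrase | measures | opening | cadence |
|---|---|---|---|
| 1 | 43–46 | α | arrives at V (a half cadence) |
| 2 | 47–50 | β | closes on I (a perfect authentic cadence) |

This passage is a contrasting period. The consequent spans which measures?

measures 47–50

The antecedent is the phrase ending with the weaker cadence (half cadence, phrase 1) and the consequent the one ending more conclusively (perfect authentic cadence, phrase 2); the consequent is bars 47–50.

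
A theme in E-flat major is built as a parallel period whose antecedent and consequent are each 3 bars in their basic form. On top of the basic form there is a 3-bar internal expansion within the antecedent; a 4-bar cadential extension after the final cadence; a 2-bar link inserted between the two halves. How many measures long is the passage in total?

15 measures

Basic parallel period: 3 + 3 = 6 bars.
6 (basic form) + 3 (internal expansion) + 4 (cadential extension) + 2 (link) = 15.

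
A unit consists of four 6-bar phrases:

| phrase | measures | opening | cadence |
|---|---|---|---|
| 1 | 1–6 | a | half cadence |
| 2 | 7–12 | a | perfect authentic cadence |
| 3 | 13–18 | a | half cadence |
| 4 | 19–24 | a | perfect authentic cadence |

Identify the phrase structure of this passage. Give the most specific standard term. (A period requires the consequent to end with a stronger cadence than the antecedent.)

repeated period

The cadence pattern HC–PAC–HC–PAC is weak–strong twice, and phrases 3–4 restate phrases 1–2: a period heard twice, not a double period (which would end weakly at phrase 2).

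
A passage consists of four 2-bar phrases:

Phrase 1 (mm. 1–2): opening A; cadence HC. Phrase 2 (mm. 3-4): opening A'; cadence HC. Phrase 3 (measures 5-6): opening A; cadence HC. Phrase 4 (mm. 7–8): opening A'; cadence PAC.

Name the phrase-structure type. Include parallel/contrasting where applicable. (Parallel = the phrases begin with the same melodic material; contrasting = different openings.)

parallel double period

Four phrases in two halves: the first half (mm. 1–4) ends with a half cadence, the second (measures 5–8) with a perfect authentic cadence — a large antecedent–consequent pair, i.e. a double period.
Phrase 3 begins with the same material as phrase 1, making it parallel.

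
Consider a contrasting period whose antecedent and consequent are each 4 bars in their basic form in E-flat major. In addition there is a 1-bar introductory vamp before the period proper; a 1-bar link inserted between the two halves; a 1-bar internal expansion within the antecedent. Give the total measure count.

Basic contrasting period: 4 + 4 = 8 bars.
8 (basic form) + 1 (introduction) + 1 (link) + 1 (internal expansion) = 11.

11 measures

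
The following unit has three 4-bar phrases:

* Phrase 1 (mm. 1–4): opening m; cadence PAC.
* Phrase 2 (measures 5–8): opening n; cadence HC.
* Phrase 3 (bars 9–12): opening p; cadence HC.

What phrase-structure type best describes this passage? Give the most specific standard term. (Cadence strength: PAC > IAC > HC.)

phrase group

The final phrase closes with a half cadence, which is not stronger than the preceding half cadence; the 3 phrases lack an overall antecedent–consequent design and so form a phrase group.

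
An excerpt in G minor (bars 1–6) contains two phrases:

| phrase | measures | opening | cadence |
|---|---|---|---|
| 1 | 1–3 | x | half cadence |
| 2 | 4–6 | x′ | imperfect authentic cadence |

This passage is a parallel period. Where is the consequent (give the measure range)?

The antecedent is the phrase ending with the weaker cadence (half cadence, phrase 1) and the consequent the one ending more conclusively (imperfect authentic cadence, phrase 2); the consequent is measures 4–6.

measures 4–6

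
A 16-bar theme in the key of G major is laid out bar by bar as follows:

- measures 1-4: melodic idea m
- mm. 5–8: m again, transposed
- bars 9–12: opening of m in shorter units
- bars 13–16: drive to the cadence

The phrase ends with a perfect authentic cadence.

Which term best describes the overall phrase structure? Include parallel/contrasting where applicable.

sentence

Basic idea (bars 1–4) + its repetition (mm. 5–8) form the presentation; fragmentation and cadence (mm. 9–16) form the continuation — the 16-bar whole is a sentence.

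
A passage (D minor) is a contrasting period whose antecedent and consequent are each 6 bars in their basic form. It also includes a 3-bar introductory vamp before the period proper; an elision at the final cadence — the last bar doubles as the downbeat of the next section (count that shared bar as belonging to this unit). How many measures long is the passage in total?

Basic contrasting period: 6 + 6 = 12 bars.
12 (basic form) + 3 (introduction) = 15.
The elision shares a bar with the next section but does not change this unit's count.

15 measures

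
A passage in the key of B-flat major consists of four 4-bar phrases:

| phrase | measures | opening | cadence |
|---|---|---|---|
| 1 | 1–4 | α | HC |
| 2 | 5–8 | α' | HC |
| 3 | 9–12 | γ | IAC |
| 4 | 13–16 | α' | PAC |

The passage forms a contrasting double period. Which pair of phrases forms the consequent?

In a double period the first pair of phrases (ending half cadence) is the large antecedent and the second pair (ending perfect authentic cadence) is the large consequent; the consequent is phrases 3 and 4.

phrases 3 and 4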